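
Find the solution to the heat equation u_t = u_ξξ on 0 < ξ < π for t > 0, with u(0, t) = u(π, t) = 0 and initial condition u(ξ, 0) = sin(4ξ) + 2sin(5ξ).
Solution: Separating variables: u = Σ c_n exp(-n²t) sin(nξ). From u(ξ,0) = sin(4ξ) + 2sin(5ξ): c_4=1, c_5=2.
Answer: u(ξ, t) = exp(-16t)sin(4ξ) + 2exp(-25t)sin(5ξ)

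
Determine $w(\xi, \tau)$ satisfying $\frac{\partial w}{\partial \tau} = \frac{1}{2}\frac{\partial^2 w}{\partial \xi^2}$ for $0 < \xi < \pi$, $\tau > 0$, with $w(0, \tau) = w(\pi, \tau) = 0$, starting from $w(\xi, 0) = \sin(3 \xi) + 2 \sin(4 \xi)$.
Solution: Using separation of variables $w = X(\xi)T(\tau)$:
Eigenfunctions: $\sin(n\xi)$, $n = 1, 2, 3, \ldots$
General solution: $w(\xi, \tau) = \sum c_n \sin(n\xi) e^{-n^2 \tau/2}$
Matching $w(\xi,0) = \sin(3 \xi) + 2 \sin(4 \xi)$ term by term: $c_3=1, c_4=2$.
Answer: $w(\xi, \tau) = 2 e^{-8 \tau} \sin(4 \xi) + e^{-9 \tau/2} \sin(3 \xi)$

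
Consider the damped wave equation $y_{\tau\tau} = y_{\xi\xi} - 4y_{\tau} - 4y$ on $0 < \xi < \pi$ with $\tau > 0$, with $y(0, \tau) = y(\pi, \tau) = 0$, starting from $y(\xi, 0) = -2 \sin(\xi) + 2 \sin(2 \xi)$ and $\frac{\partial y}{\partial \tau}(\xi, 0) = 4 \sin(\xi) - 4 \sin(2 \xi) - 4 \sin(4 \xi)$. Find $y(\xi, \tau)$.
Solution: Substitute $y = e^{-2\tau}u$.
Then $y_{\tau} = e^{-2\tau}(u_{\tau} - 2u)$, $y_{\tau\tau} = e^{-2\tau}(u_{\tau\tau} - 4u_{\tau} + 4u)$, $y_{\xi\xi} = e^{-2\tau}u_{\xi\xi}$; substituting and dividing by $e^{-2\tau}$, the lower-order terms cancel: $u_{\tau\tau} = u_{\xi\xi}$ (standard wave equation).
Data for $u$: $u(\xi,0) = y(\xi,0) = -2 \sin(\xi) + 2 \sin(2 \xi)$; $u_{\tau}(\xi,0) = y_{\tau}(\xi,0) + 2y(\xi,0) = -4 \sin(4 \xi)$. The boundary conditions carry over: $u(0,\tau) = u(\pi,\tau) = 0$.
Separating variables: $u = \sum [A_n \cos(\omega_n \tau) + B_n \sin(\omega_n \tau)] \sin(n\xi)$, $\omega_n = n$. From ICs ($B_n$ = velocity coefficient / $\omega_n$): $A_1=-2, A_2=2, B_4=-1$.
So $u(\xi,\tau) = -2 \sin(\xi) \cos(\tau) + 2 \sin(2 \xi) \cos(2 \tau) - \sin(4 \xi) \sin(4 \tau)$, and $y(\xi,\tau) = e^{-2\tau}u(\xi,\tau)$.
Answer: $y(\xi, \tau) = - e^{-2 \tau} \sin(4 \tau) \sin(4 \xi) - 2 e^{-2 \tau} \sin(\xi) \cos(\tau) + 2 e^{-2 \tau} \sin(2 \xi) \cos(2 \tau)$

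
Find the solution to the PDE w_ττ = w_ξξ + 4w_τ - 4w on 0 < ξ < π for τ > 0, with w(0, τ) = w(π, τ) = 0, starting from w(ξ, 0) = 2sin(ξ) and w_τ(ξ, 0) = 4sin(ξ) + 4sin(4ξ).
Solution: Substitute w = exp(2τ)u.
Then w_τ = exp(2τ)(u_τ + 2u), w_ττ = exp(2τ)(u_ττ + 4u_τ + 4u), w_ξξ = exp(2τ)u_ξξ; substituting and dividing by exp(2τ), the lower-order terms cancel: u_ττ = u_ξξ (standard wave equation).
Data for u: u(ξ,0) = w(ξ,0) = 2sin(ξ); u_τ(ξ,0) = w_τ(ξ,0) - 2w(ξ,0) = 4sin(4ξ). The boundary conditions carry over: u(0,τ) = u(π,τ) = 0.
Separating variables: u = Σ [A_n cos(ω_n τ) + B_n sin(ω_n τ)] sin(nξ), ω_n = n. From ICs (B_n = velocity coefficient / ω_n): A_1=2, B_4=1.
So u(ξ,τ) = 2sin(ξ)cos(τ) + sin(4ξ)sin(4τ), and w(ξ,τ) = exp(2τ)u(ξ,τ).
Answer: w(ξ, τ) = 2exp(2τ)sin(ξ)cos(τ) + exp(2τ)sin(4ξ)sin(4τ)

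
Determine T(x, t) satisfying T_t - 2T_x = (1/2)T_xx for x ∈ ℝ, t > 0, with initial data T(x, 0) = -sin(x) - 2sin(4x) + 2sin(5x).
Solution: Change to a moving frame: let η = x + 2t, σ = t and write T(x,t) = u(η,σ).
By the chain rule T_t = u_σ + 2u_η, T_x = u_η, T_xx = u_ηη.
Then T_t - 2T_x = u_σ: the advection term cancels and the PDE becomes the heat equation u_σ = (1/2)u_ηη on η ∈ ℝ.
Initial data: u(η,0) = T(η,0) = -sin(η) - 2sin(4η) + 2sin(5η).
On η ∈ ℝ each mode satisfies (sin(nη))″ = -n² sin(nη), so exp(-n²σ/2) sin(nη) solves the heat equation; by superposition u(η,σ) = Σ c_n exp(-n²σ/2) sin(nη).
Reading off the coefficients: c_1=-1, c_4=-2, c_5=2, so u(η,σ) = -2exp(-8σ)sin(4η) - exp(-σ/2)sin(η) + 2exp(-25σ/2)sin(5η).
Substituting back η = x + 2t, σ = t: T(x,t) = u(x + 2t, t).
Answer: T(x, t) = -2exp(-8t)sin(8t + 4x) - exp(-t/2)sin(2t + x) + 2exp(-25t/2)sin(10t + 5x)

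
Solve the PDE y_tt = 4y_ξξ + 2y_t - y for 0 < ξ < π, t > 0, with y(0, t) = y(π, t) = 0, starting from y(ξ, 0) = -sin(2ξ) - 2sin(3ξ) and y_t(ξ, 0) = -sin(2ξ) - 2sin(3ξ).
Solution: Substitute y = exp(t)u.
Then y_t = exp(t)(u_t + u), y_tt = exp(t)(u_tt + 2u_t + u), y_ξξ = exp(t)u_ξξ; substituting and dividing by exp(t), the lower-order terms cancel: u_tt = 4u_ξξ (standard wave equation).
Data for u: u(ξ,0) = y(ξ,0) = -sin(2ξ) - 2sin(3ξ); u_t(ξ,0) = y_t(ξ,0) - y(ξ,0) = 0. The boundary conditions carry over: u(0,t) = u(π,t) = 0.
Separating variables: u = Σ [A_n cos(ω_n t) + B_n sin(ω_n t)] sin(nξ), ω_n = 2n. From ICs: A_2=-1, A_3=-2.
So u(ξ,t) = -sin(2ξ)cos(4t) - 2sin(3ξ)cos(6t), and y(ξ,t) = exp(t)u(ξ,t).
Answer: y(ξ, t) = -exp(t)sin(2ξ)cos(4t) - 2exp(t)sin(3ξ)cos(6t)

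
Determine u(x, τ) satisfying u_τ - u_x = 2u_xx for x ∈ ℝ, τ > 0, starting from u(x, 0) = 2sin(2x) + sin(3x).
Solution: Moving frame: η = x + τ, σ = τ, u = w(η,σ), so u_τ = w_σ + w_η and u_xx = w_ηη.
Hence u_τ - u_x = w_σ and the PDE becomes the heat equation w_σ = 2w_ηη on η ∈ ℝ.
Initial data: w(η,0) = u(η,0) = 2sin(2η) + sin(3η). Each mode sin(nη) decays as exp(-2n²σ) on ℝ, so w(η,σ) = Σ c_n exp(-2n²σ) sin(nη) with c_2=2, c_3=1: w(η,σ) = 2exp(-8σ)sin(2η) + exp(-18σ)sin(3η).
Substituting back: u(x,τ) = w(x + τ, τ).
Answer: u(x, τ) = 2exp(-8τ)sin(2x + 2τ) + exp(-18τ)sin(3x + 3τ)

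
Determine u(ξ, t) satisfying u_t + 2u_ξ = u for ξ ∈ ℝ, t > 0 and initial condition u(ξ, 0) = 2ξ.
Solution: Substitute u = exp(t)w, i.e. w = exp(-t)u.
By the product rule, u_t = exp(t)(w_t + w), u_ξ = exp(t)w_ξ.
Substituting into the PDE and dividing by exp(t): w_t + w + 2w_ξ = w.
The lower-order terms cancel, leaving the standard advection equation w_t + 2w_ξ = 0.
Initial data for w: w(ξ,0) = u(ξ,0) = 2ξ.
Solve for w:
  By method of characteristics (waves move right with speed 2):
  Along characteristics ξ - 2t = const, w is constant, so w(ξ,t) = f(ξ - 2t) with f = w(·, 0).
Hence w(ξ,t) = -4t + 2ξ.
Transform back: u(ξ,t) = exp(t)w(ξ,t).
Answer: u(ξ, t) = -4texp(t) + 2ξexp(t)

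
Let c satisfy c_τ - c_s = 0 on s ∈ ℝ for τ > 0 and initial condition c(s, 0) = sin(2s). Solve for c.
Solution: By characteristics (ds/dτ = -1), c(s,τ) = f(s + τ) with f = c(·, 0).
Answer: c(s, τ) = sin(2s + 2τ)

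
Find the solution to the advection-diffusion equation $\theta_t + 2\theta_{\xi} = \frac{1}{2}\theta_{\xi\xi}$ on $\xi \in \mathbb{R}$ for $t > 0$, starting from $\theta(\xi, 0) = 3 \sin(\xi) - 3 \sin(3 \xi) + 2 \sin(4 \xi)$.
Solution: Change to a moving frame: let $\eta = \xi - 2t$, $\sigma = t$ and write $\theta(\xi,t) = u(\eta,\sigma)$.
By the chain rule $\theta_t = u_{\sigma} - 2u_{\eta}$, $\theta_{\xi} = u_{\eta}$, $\theta_{\xi\xi} = u_{\eta\eta}$.
Then $\theta_t + 2\theta_{\xi} = u_{\sigma}$: the advection term cancels and the PDE becomes the heat equation $u_{\sigma} = \frac{1}{2}u_{\eta\eta}$ on $\eta \in \mathbb{R}$.
Initial data: $u(\eta,0) = \theta(\eta,0) = 3 \sin(\eta) - 3 \sin(3 \eta) + 2 \sin(4 \eta)$.
On $\eta \in \mathbb{R}$ each mode satisfies $(\sin(n\eta))'' = -n^2 \sin(n\eta)$, so $e^{-n^2\sigma/2} \sin(n\eta)$ solves the heat equation; by superposition $u(\eta,\sigma) = \sum c_n e^{-n^2\sigma/2} \sin(n\eta)$.
Reading off the coefficients: $c_1=3, c_3=-3, c_4=2$, so $u(\eta,\sigma) = 2 e^{-8 \sigma} \sin(4 \eta) + 3 e^{-\sigma/2} \sin(\eta) - 3 e^{-9 \sigma/2} \sin(3 \eta)$.
Substituting back $\eta = \xi - 2t$, $\sigma = t$: $\theta(\xi,t) = u(\xi - 2t, t)$.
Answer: $\theta(\xi, t) = 2 e^{-8 t} \sin(4 \xi - 8 t) + 3 e^{-t/2} \sin(\xi - 2 t) - 3 e^{-9 t/2} \sin(3 \xi - 6 t)$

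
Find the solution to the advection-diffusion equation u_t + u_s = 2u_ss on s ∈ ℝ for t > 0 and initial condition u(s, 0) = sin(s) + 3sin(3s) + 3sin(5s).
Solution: Moving frame: η = s - t, σ = t, u = w(η,σ), so u_t = w_σ - w_η and u_ss = w_ηη.
Hence u_t + u_s = w_σ and the PDE becomes the heat equation w_σ = 2w_ηη on η ∈ ℝ.
Initial data: w(η,0) = u(η,0) = sin(η) + 3sin(3η) + 3sin(5η). Each mode sin(nη) decays as exp(-2n²σ) on ℝ, so w(η,σ) = Σ c_n exp(-2n²σ) sin(nη) with c_1=1, c_3=3, c_5=3: w(η,σ) = exp(-2σ)sin(η) + 3exp(-18σ)sin(3η) + 3exp(-50σ)sin(5η).
Substituting back: u(s,t) = w(s - t, t).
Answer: u(s, t) = exp(-2t)sin(s - t) + 3exp(-18t)sin(3s - 3t) + 3exp(-50t)sin(5s - 5t)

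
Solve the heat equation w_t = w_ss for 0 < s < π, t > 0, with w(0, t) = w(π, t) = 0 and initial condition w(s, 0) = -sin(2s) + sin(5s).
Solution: Separating variables: w = Σ c_n exp(-n²t) sin(ns). From w(s,0) = -sin(2s) + sin(5s): c_2=-1, c_5=1.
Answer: w(s, t) = -exp(-4t)sin(2s) + exp(-25t)sin(5s)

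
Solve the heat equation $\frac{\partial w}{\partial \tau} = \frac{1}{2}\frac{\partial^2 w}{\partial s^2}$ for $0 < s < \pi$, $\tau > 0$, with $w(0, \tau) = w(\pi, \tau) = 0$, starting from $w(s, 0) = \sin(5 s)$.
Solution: Separating variables: $w = \sum c_n e^{-n^2\tau/2} \sin(ns)$. From $w(s,0) = \sin(5 s)$: $c_5=1$.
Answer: $w(s, \tau) = e^{-25 \tau/2} \sin(5 s)$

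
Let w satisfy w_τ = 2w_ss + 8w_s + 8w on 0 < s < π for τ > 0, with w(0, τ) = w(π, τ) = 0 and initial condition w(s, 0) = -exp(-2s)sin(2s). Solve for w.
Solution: Substitute w = exp(-2s)u, i.e. u = exp(2s)w.
By the product rule, w_s = exp(-2s)(u_s - 2u), w_ss = exp(-2s)(u_ss - 4u_s + 4u), w_τ = exp(-2s)u_τ.
Substituting into the PDE and dividing by exp(-2s): u_τ = 2(u_ss - 4u_s + 4u) + 8(u_s - 2u) + 8u.
The lower-order terms cancel, leaving the standard heat equation u_τ = 2u_ss.
Initial data for u: u(s,0) = exp(2s)w(s,0) = -sin(2s). The boundary conditions carry over: u(0,τ) = u(π,τ) = 0.
Solve for u:
  Using separation of variables u = X(s)T(τ):
  Eigenfunctions: sin(ns), n = 1, 2, 3, ...
  General solution: u(s, τ) = Σ c_n sin(ns) exp(-2n² τ)
  Matching u(s,0) = -sin(2s) term by term: c_2=-1.
Hence u(s,τ) = -exp(-8τ)sin(2s).
Transform back: w(s,τ) = exp(-2s)u(s,τ).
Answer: w(s, τ) = -exp(-2s)exp(-8τ)sin(2s)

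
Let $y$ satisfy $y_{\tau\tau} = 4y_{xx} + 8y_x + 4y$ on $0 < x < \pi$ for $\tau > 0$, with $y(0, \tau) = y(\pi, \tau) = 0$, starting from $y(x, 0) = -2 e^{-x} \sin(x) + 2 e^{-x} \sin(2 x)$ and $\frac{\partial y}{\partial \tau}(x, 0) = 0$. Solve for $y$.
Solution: Substitute $y = e^{-x}u$, i.e. $u = e^{x}y$.
By the product rule, $y_x = e^{-x}(u_x - u)$, $y_{xx} = e^{-x}(u_{xx} - 2u_x + u)$, $y_{\tau\tau} = e^{-x}u_{\tau\tau}$.
Substituting into the PDE and dividing by $e^{-x}$: $u_{\tau\tau} = 4(u_{xx} - 2u_x + u) + 8(u_x - u) + 4u$.
The lower-order terms cancel, leaving the standard wave equation $u_{\tau\tau} = 4u_{xx}$.
Initial data for $u$: $u(x,0) = e^{x}y(x,0) = -2 \sin(x) + 2 \sin(2 x)$; $u_{\tau}(x,0) = e^{x}y_{\tau}(x,0) = 0$. The boundary conditions carry over: $u(0,\tau) = u(\pi,\tau) = 0$.
Solve for $u$:
  Using separation of variables $u = X(x)T(\tau)$:
  Eigenfunctions: $\sin(nx)$, $n = 1, 2, 3, \ldots$
  General solution: $u(x, \tau) = \sum [A_n \cos(2n \tau) + B_n \sin(2n \tau)] \sin(nx)$
  From $u(x,0) = -2 \sin(x) + 2 \sin(2 x)$: $A_1=-2, A_2=2$. From $u_{\tau}(x,0) = 0$: all $B_n = 0$.
Hence $u(x,\tau) = -2 \sin(x) \cos(2 \tau) + 2 \sin(2 x) \cos(4 \tau)$.
Transform back: $y(x,\tau) = e^{-x}u(x,\tau)$.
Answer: $y(x, \tau) = -2 e^{-x} \sin(x) \cos(2 \tau) + 2 e^{-x} \sin(2 x) \cos(4 \tau)$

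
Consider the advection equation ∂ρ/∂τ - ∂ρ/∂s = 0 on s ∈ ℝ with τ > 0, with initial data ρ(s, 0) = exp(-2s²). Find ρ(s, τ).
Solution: By characteristics (ds/dτ = -1), ρ(s,τ) = f(s + τ) with f = ρ(·, 0).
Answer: ρ(s, τ) = exp(-2(s + τ)²)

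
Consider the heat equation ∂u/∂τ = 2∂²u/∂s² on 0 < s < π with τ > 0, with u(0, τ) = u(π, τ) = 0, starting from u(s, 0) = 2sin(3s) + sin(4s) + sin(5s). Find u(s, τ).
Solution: Using separation of variables u = X(s)T(τ):
Eigenfunctions: sin(ns), n = 1, 2, 3, ...
General solution: u(s, τ) = Σ c_n sin(ns) exp(-2n² τ)
Matching u(s,0) = 2sin(3s) + sin(4s) + sin(5s) term by term: c_3=2, c_4=1, c_5=1.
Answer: u(s, τ) = 2exp(-18τ)sin(3s) + exp(-32τ)sin(4s) + exp(-50τ)sin(5s)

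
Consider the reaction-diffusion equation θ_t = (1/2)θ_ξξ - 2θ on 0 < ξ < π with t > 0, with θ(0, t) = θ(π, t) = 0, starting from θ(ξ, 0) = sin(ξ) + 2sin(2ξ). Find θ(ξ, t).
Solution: Substitute θ = exp(-2t)u.
Then θ_t = exp(-2t)(u_t - 2u), θ_ξξ = exp(-2t)u_ξξ; substituting and dividing by exp(-2t), the lower-order terms cancel: u_t = (1/2)u_ξξ (standard heat equation).
Data for u: u(ξ,0) = θ(ξ,0) = sin(ξ) + 2sin(2ξ). The boundary conditions carry over: u(0,t) = u(π,t) = 0.
Separating variables: u = Σ c_n exp(-n²t/2) sin(nξ). From u(ξ,0) = sin(ξ) + 2sin(2ξ): c_1=1, c_2=2.
So u(ξ,t) = 2exp(-2t)sin(2ξ) + exp(-t/2)sin(ξ), and θ(ξ,t) = exp(-2t)u(ξ,t).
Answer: θ(ξ, t) = 2exp(-4t)sin(2ξ) + exp(-5t/2)sin(ξ)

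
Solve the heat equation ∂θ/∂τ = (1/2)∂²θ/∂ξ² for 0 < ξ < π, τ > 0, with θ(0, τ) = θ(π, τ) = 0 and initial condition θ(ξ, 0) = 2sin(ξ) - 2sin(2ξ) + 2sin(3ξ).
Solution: Using separation of variables θ = X(ξ)G(τ):
Eigenfunctions: sin(nξ), n = 1, 2, 3, ...
General solution: θ(ξ, τ) = Σ c_n sin(nξ) exp(-n² τ/2)
Matching θ(ξ,0) = 2sin(ξ) - 2sin(2ξ) + 2sin(3ξ) term by term: c_1=2, c_2=-2, c_3=2.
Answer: θ(ξ, τ) = -2exp(-2τ)sin(2ξ) + 2exp(-τ/2)sin(ξ) + 2exp(-9τ/2)sin(3ξ)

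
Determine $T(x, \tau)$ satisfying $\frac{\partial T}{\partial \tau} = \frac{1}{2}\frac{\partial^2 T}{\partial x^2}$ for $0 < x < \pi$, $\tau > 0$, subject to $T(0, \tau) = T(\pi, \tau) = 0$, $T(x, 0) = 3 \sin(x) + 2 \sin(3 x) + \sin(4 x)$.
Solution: Separating variables: $T = \sum c_n e^{-n^2\tau/2} \sin(nx)$. From $T(x,0) = 3 \sin(x) + 2 \sin(3 x) + \sin(4 x)$: $c_1=3, c_3=2, c_4=1$.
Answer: $T(x, \tau) = e^{-8 \tau} \sin(4 x) + 3 e^{-\tau/2} \sin(x) + 2 e^{-9 \tau/2} \sin(3 x)$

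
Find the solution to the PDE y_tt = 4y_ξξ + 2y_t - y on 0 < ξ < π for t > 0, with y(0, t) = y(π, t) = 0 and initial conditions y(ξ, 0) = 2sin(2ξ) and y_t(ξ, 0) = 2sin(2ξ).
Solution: Substitute y = exp(t)u.
Then y_t = exp(t)(u_t + u), y_tt = exp(t)(u_tt + 2u_t + u), y_ξξ = exp(t)u_ξξ; substituting and dividing by exp(t), the lower-order terms cancel: u_tt = 4u_ξξ (standard wave equation).
Data for u: u(ξ,0) = y(ξ,0) = 2sin(2ξ); u_t(ξ,0) = y_t(ξ,0) - y(ξ,0) = 0. The boundary conditions carry over: u(0,t) = u(π,t) = 0.
Separating variables: u = Σ [A_n cos(ω_n t) + B_n sin(ω_n t)] sin(nξ), ω_n = 2n. From ICs: A_2=2.
So u(ξ,t) = 2sin(2ξ)cos(4t), and y(ξ,t) = exp(t)u(ξ,t).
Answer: y(ξ, t) = 2exp(t)sin(2ξ)cos(4t)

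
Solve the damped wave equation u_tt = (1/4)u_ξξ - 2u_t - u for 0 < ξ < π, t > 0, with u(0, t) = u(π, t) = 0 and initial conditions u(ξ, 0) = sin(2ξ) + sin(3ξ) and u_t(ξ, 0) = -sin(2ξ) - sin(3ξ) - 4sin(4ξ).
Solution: Substitute u = exp(-t)w, i.e. w = exp(t)u.
By the product rule, u_t = exp(-t)(w_t - w), u_tt = exp(-t)(w_tt - 2w_t + w), u_ξξ = exp(-t)w_ξξ.
Substituting into the PDE and dividing by exp(-t): w_tt - 2w_t + w = (1/4)w_ξξ - 2(w_t - w) - w.
The lower-order terms cancel, leaving the standard wave equation w_tt = (1/4)w_ξξ.
Initial data for w: w(ξ,0) = u(ξ,0) = sin(2ξ) + sin(3ξ); w_t(ξ,0) = u_t(ξ,0) + u(ξ,0) = -4sin(4ξ). The boundary conditions carry over: w(0,t) = w(π,t) = 0.
Solve for w:
  Using separation of variables w = X(ξ)T(t):
  Eigenfunctions: sin(nξ), n = 1, 2, 3, ...
  General solution: w(ξ, t) = Σ [A_n cos(n t/2) + B_n sin(n t/2)] sin(nξ)
  From w(ξ,0) = sin(2ξ) + sin(3ξ): A_2=1, A_3=1. From w_t(ξ,0) = -4sin(4ξ), using w_t(ξ,0) = Σ ω_n B_n sin(nξ) with ω_n = n/2: B_4 = (-4)/2 = -2.
Hence w(ξ,t) = -2sin(2t)sin(4ξ) + sin(2ξ)cos(t) + sin(3ξ)cos(3t/2).
Transform back: u(ξ,t) = exp(-t)w(ξ,t).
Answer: u(ξ, t) = -2exp(-t)sin(2t)sin(4ξ) + exp(-t)sin(2ξ)cos(t) + exp(-t)sin(3ξ)cos(3t/2)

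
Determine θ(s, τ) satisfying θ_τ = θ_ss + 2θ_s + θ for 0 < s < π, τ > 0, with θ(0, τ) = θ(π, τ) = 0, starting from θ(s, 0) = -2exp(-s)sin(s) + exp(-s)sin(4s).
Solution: Substitute θ = exp(-s)u, i.e. u = exp(s)θ.
By the product rule, θ_s = exp(-s)(u_s - u), θ_ss = exp(-s)(u_ss - 2u_s + u), θ_τ = exp(-s)u_τ.
Substituting into the PDE and dividing by exp(-s): u_τ = (u_ss - 2u_s + u) + 2(u_s - u) + u.
The lower-order terms cancel, leaving the standard heat equation u_τ = u_ss.
Initial data for u: u(s,0) = exp(s)θ(s,0) = -2sin(s) + sin(4s). The boundary conditions carry over: u(0,τ) = u(π,τ) = 0.
Solve for u:
  Using separation of variables u = X(s)G(τ):
  Eigenfunctions: sin(ns), n = 1, 2, 3, ...
  General solution: u(s, τ) = Σ c_n sin(ns) exp(-n² τ)
  Matching u(s,0) = -2sin(s) + sin(4s) term by term: c_1=-2, c_4=1.
Hence u(s,τ) = -2exp(-τ)sin(s) + exp(-16τ)sin(4s).
Transform back: θ(s,τ) = exp(-s)u(s,τ).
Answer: θ(s, τ) = -2exp(-s)exp(-τ)sin(s) + exp(-s)exp(-16τ)sin(4s)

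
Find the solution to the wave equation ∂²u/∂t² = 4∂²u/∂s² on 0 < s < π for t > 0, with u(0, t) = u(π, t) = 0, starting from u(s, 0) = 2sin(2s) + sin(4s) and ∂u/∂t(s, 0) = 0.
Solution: Using separation of variables u = X(s)T(t):
Eigenfunctions: sin(ns), n = 1, 2, 3, ...
General solution: u(s, t) = Σ [A_n cos(2n t) + B_n sin(2n t)] sin(ns)
From u(s,0) = 2sin(2s) + sin(4s): A_2=2, A_4=1. From u_t(s,0) = 0: all B_n = 0.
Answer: u(s, t) = 2sin(2s)cos(4t) + sin(4s)cos(8t)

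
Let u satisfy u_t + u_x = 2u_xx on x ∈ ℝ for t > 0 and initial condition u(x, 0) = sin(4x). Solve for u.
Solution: Moving frame: η = x - t, σ = t, u = w(η,σ), so u_t = w_σ - w_η and u_xx = w_ηη.
Hence u_t + u_x = w_σ and the PDE becomes the heat equation w_σ = 2w_ηη on η ∈ ℝ.
Initial data: w(η,0) = u(η,0) = sin(4η). Each mode sin(nη) decays as exp(-2n²σ) on ℝ, so w(η,σ) = Σ c_n exp(-2n²σ) sin(nη) with c_4=1: w(η,σ) = exp(-32σ)sin(4η).
Substituting back: u(x,t) = w(x - t, t).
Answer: u(x, t) = -exp(-32t)sin(4t - 4x)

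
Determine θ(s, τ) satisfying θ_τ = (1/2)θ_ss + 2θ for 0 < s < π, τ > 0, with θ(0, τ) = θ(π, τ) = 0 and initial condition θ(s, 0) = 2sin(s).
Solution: Substitute θ = exp(2τ)u.
Then θ_τ = exp(2τ)(u_τ + 2u), θ_ss = exp(2τ)u_ss; substituting and dividing by exp(2τ), the lower-order terms cancel: u_τ = (1/2)u_ss (standard heat equation).
Data for u: u(s,0) = θ(s,0) = 2sin(s). The boundary conditions carry over: u(0,τ) = u(π,τ) = 0.
Separating variables: u = Σ c_n exp(-n²τ/2) sin(ns). From u(s,0) = 2sin(s): c_1=2.
So u(s,τ) = 2exp(-τ/2)sin(s), and θ(s,τ) = exp(2τ)u(s,τ).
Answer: θ(s, τ) = 2exp(3τ/2)sin(s)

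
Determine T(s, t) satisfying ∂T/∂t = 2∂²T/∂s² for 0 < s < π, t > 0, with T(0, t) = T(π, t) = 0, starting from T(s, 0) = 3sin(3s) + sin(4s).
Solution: Separating variables: T = Σ c_n exp(-2n²t) sin(ns). From T(s,0) = 3sin(3s) + sin(4s): c_3=3, c_4=1.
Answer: T(s, t) = 3exp(-18t)sin(3s) + exp(-32t)sin(4s)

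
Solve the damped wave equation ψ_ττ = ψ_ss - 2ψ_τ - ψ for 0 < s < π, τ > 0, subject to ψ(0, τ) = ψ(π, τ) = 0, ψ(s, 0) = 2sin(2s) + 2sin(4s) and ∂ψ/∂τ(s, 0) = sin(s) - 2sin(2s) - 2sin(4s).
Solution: Substitute ψ = exp(-τ)u, i.e. u = exp(τ)ψ.
By the product rule, ψ_τ = exp(-τ)(u_τ - u), ψ_ττ = exp(-τ)(u_ττ - 2u_τ + u), ψ_ss = exp(-τ)u_ss.
Substituting into the PDE and dividing by exp(-τ): u_ττ - 2u_τ + u = u_ss - 2(u_τ - u) - u.
The lower-order terms cancel, leaving the standard wave equation u_ττ = u_ss.
Initial data for u: u(s,0) = ψ(s,0) = 2sin(2s) + 2sin(4s); u_τ(s,0) = ψ_τ(s,0) + ψ(s,0) = sin(s). The boundary conditions carry over: u(0,τ) = u(π,τ) = 0.
Solve for u:
  Using separation of variables u = X(s)T(τ):
  Eigenfunctions: sin(ns), n = 1, 2, 3, ...
  General solution: u(s, τ) = Σ [A_n cos(n τ) + B_n sin(n τ)] sin(ns)
  From u(s,0) = 2sin(2s) + 2sin(4s): A_2=2, A_4=2. From u_τ(s,0) = sin(s), using u_τ(s,0) = Σ ω_n B_n sin(ns) with ω_n = n: B_1 = 1/1 = 1.
Hence u(s,τ) = sin(s)sin(τ) + 2sin(2s)cos(2τ) + 2sin(4s)cos(4τ).
Transform back: ψ(s,τ) = exp(-τ)u(s,τ).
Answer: ψ(s, τ) = exp(-τ)sin(s)sin(τ) + 2exp(-τ)sin(2s)cos(2τ) + 2exp(-τ)sin(4s)cos(4τ)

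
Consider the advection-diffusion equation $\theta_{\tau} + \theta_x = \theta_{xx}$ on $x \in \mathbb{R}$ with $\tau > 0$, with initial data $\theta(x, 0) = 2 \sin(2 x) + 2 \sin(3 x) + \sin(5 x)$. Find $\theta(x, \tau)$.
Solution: Change to a moving frame: let $\eta = x - \tau$, $\sigma = \tau$ and write $\theta(x,\tau) = u(\eta,\sigma)$.
By the chain rule $\theta_{\tau} = u_{\sigma} - u_{\eta}$, $\theta_x = u_{\eta}$, $\theta_{xx} = u_{\eta\eta}$.
Then $\theta_{\tau} + \theta_x = u_{\sigma}$: the advection term cancels and the PDE becomes the heat equation $u_{\sigma} = u_{\eta\eta}$ on $\eta \in \mathbb{R}$.
Initial data: $u(\eta,0) = \theta(\eta,0) = 2 \sin(2 \eta) + 2 \sin(3 \eta) + \sin(5 \eta)$.
On $\eta \in \mathbb{R}$ each mode satisfies $(\sin(n\eta))'' = -n^2 \sin(n\eta)$, so $e^{-n^2\sigma} \sin(n\eta)$ solves the heat equation; by superposition $u(\eta,\sigma) = \sum c_n e^{-n^2\sigma} \sin(n\eta)$.
Reading off the coefficients: $c_2=2, c_3=2, c_5=1$, so $u(\eta,\sigma) = 2 e^{-4 \sigma} \sin(2 \eta) + 2 e^{-9 \sigma} \sin(3 \eta) + e^{-25 \sigma} \sin(5 \eta)$.
Substituting back $\eta = x - \tau$, $\sigma = \tau$: $\theta(x,\tau) = u(x - \tau, \tau)$.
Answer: $\theta(x, \tau) = -2 e^{-4 \tau} \sin(2 \tau - 2 x) - 2 e^{-9 \tau} \sin(3 \tau - 3 x) -  e^{-25 \tau} \sin(5 \tau - 5 x)$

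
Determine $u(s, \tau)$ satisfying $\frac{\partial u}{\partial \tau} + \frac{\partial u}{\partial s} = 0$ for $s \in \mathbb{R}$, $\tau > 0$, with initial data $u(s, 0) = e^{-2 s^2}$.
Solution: By method of characteristics (waves move right with speed 1):
Along characteristics $s - \tau =$ const, $u$ is constant, so $u(s,\tau) = f(s - \tau)$ with $f = u( \cdot , 0)$.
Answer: $u(s, \tau) = e^{-2 (-\tau + s)^2}$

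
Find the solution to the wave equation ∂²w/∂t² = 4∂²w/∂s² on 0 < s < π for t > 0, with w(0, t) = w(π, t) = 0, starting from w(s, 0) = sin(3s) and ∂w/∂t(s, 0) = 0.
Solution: Using separation of variables w = X(s)T(t):
Eigenfunctions: sin(ns), n = 1, 2, 3, ...
General solution: w(s, t) = Σ [A_n cos(2n t) + B_n sin(2n t)] sin(ns)
From w(s,0) = sin(3s): A_3=1. From w_t(s,0) = 0: all B_n = 0.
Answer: w(s, t) = sin(3s)cos(6t)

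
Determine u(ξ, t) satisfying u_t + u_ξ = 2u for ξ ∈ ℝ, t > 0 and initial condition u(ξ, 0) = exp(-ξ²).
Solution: Substitute u = exp(2t)w.
Then u_t = exp(2t)(w_t + 2w), u_ξ = exp(2t)w_ξ; substituting and dividing by exp(2t), the lower-order terms cancel: w_t + w_ξ = 0 (standard advection equation).
Data for w: w(ξ,0) = u(ξ,0) = exp(-ξ²).
By characteristics (dξ/dt = 1), w(ξ,t) = f(ξ - t) with f = w(·, 0).
So w(ξ,t) = exp(-(-t + ξ)²), and u(ξ,t) = exp(2t)w(ξ,t).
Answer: u(ξ, t) = exp(2t)exp(-(-t + ξ)²)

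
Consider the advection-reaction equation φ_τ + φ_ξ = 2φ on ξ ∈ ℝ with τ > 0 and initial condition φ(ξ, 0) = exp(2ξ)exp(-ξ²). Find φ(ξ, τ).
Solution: Substitute φ = exp(2ξ)u, i.e. u = exp(-2ξ)φ.
By the product rule, φ_ξ = exp(2ξ)(u_ξ + 2u), φ_τ = exp(2ξ)u_τ.
Substituting into the PDE and dividing by exp(2ξ): u_τ + (u_ξ + 2u) = 2u.
The lower-order terms cancel, leaving the standard advection equation u_τ + u_ξ = 0.
Initial data for u: u(ξ,0) = exp(-2ξ)φ(ξ,0) = exp(-ξ²).
Solve for u:
  By method of characteristics (waves move right with speed 1):
  Along characteristics ξ - τ = const, u is constant, so u(ξ,τ) = f(ξ - τ) with f = u(·, 0).
Hence u(ξ,τ) = exp(-(ξ - τ)²).
Transform back: φ(ξ,τ) = exp(2ξ)u(ξ,τ).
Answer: φ(ξ, τ) = exp(2ξ)exp(-(ξ - τ)²)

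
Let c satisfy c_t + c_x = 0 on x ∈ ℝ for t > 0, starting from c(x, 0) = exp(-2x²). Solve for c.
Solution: By method of characteristics (waves move right with speed 1):
Along characteristics x - t = const, c is constant, so c(x,t) = f(x - t) with f = c(·, 0).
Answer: c(x, t) = exp(-2(-t + x)²)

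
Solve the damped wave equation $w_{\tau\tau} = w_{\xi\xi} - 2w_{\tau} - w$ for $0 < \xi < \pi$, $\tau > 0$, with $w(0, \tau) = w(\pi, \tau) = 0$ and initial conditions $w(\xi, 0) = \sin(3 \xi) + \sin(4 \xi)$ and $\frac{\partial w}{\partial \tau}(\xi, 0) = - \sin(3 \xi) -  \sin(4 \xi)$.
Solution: Substitute $w = e^{-\tau}u$.
Then $w_{\tau} = e^{-\tau}(u_{\tau} - u)$, $w_{\tau\tau} = e^{-\tau}(u_{\tau\tau} - 2u_{\tau} + u)$, $w_{\xi\xi} = e^{-\tau}u_{\xi\xi}$; substituting and dividing by $e^{-\tau}$, the lower-order terms cancel: $u_{\tau\tau} = u_{\xi\xi}$ (standard wave equation).
Data for $u$: $u(\xi,0) = w(\xi,0) = \sin(3 \xi) + \sin(4 \xi)$; $u_{\tau}(\xi,0) = w_{\tau}(\xi,0) + w(\xi,0) = 0$. The boundary conditions carry over: $u(0,\tau) = u(\pi,\tau) = 0$.
Separating variables: $u = \sum [A_n \cos(\omega_n \tau) + B_n \sin(\omega_n \tau)] \sin(n\xi)$, $\omega_n = n$. From ICs: $A_3=1, A_4=1$.
So $u(\xi,\tau) = \sin(3 \xi) \cos(3 \tau) + \sin(4 \xi) \cos(4 \tau)$, and $w(\xi,\tau) = e^{-\tau}u(\xi,\tau)$.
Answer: $w(\xi, \tau) = e^{-\tau} \sin(3 \xi) \cos(3 \tau) + e^{-\tau} \sin(4 \xi) \cos(4 \tau)$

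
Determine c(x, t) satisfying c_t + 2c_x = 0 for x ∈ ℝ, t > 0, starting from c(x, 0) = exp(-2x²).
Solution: By method of characteristics (waves move right with speed 2):
Along characteristics x - 2t = const, c is constant, so c(x,t) = f(x - 2t) with f = c(·, 0).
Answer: c(x, t) = exp(-2(-2t + x)²)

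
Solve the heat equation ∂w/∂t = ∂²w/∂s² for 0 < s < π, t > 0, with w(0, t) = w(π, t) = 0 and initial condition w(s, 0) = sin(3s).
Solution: Using separation of variables w = X(s)T(t):
Eigenfunctions: sin(ns), n = 1, 2, 3, ...
General solution: w(s, t) = Σ c_n sin(ns) exp(-n² t)
Matching w(s,0) = sin(3s) term by term: c_3=1.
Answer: w(s, t) = exp(-9t)sin(3s)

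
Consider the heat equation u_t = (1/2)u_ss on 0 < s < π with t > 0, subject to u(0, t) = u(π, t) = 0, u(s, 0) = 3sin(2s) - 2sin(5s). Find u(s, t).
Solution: Separating variables: u = Σ c_n exp(-n²t/2) sin(ns). From u(s,0) = 3sin(2s) - 2sin(5s): c_2=3, c_5=-2.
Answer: u(s, t) = 3exp(-2t)sin(2s) - 2exp(-25t/2)sin(5s)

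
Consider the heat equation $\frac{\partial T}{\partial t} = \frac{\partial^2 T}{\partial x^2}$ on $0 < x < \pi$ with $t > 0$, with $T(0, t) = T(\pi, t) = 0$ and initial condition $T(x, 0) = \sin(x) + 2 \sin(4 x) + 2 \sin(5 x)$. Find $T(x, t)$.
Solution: Using separation of variables $T = X(x)G(t)$:
Eigenfunctions: $\sin(nx)$, $n = 1, 2, 3, \ldots$
General solution: $T(x, t) = \sum c_n \sin(nx) e^{-n^2 t}$
Matching $T(x,0) = \sin(x) + 2 \sin(4 x) + 2 \sin(5 x)$ term by term: $c_1=1, c_4=2, c_5=2$.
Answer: $T(x, t) = e^{-t} \sin(x) + 2 e^{-16 t} \sin(4 x) + 2 e^{-25 t} \sin(5 x)$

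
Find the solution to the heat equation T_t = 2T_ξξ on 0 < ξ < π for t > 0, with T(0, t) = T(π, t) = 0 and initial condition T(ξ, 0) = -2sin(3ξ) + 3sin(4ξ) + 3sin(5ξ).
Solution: Using separation of variables T = X(ξ)G(t):
Eigenfunctions: sin(nξ), n = 1, 2, 3, ...
General solution: T(ξ, t) = Σ c_n sin(nξ) exp(-2n² t)
Matching T(ξ,0) = -2sin(3ξ) + 3sin(4ξ) + 3sin(5ξ) term by term: c_3=-2, c_4=3, c_5=3.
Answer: T(ξ, t) = -2exp(-18t)sin(3ξ) + 3exp(-32t)sin(4ξ) + 3exp(-50t)sin(5ξ)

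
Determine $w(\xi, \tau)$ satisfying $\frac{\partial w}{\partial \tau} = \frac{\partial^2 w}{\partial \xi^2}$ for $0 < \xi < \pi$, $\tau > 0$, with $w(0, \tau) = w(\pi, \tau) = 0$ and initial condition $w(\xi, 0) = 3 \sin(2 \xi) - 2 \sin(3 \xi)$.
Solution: Using separation of variables $w = X(\xi)T(\tau)$:
Eigenfunctions: $\sin(n\xi)$, $n = 1, 2, 3, \ldots$
General solution: $w(\xi, \tau) = \sum c_n \sin(n\xi) e^{-n^2 \tau}$
Matching $w(\xi,0) = 3 \sin(2 \xi) - 2 \sin(3 \xi)$ term by term: $c_2=3, c_3=-2$.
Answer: $w(\xi, \tau) = 3 e^{-4 \tau} \sin(2 \xi) - 2 e^{-9 \tau} \sin(3 \xi)$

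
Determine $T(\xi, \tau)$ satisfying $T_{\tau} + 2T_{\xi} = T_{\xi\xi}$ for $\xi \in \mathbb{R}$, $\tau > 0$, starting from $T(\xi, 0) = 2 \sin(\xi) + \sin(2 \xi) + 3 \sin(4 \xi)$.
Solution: Moving frame: $\eta = \xi - 2\tau$, $\sigma = \tau$, $T = u(\eta,\sigma)$, so $T_{\tau} = u_{\sigma} - 2u_{\eta}$ and $T_{\xi\xi} = u_{\eta\eta}$.
Hence $T_{\tau} + 2T_{\xi} = u_{\sigma}$ and the PDE becomes the heat equation $u_{\sigma} = u_{\eta\eta}$ on $\eta \in \mathbb{R}$.
Initial data: $u(\eta,0) = T(\eta,0) = 2 \sin(\eta) + \sin(2 \eta) + 3 \sin(4 \eta)$. Each mode $\sin(n\eta)$ decays as $e^{-n^2\sigma}$ on $\mathbb{R}$, so $u(\eta,\sigma) = \sum c_n e^{-n^2\sigma} \sin(n\eta)$ with $c_1=2, c_2=1, c_4=3$: $u(\eta,\sigma) = 2 e^{-\sigma} \sin(\eta) + e^{-4 \sigma} \sin(2 \eta) + 3 e^{-16 \sigma} \sin(4 \eta)$.
Substituting back: $T(\xi,\tau) = u(\xi - 2\tau, \tau)$.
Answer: $T(\xi, \tau) = -2 e^{-\tau} \sin(2 \tau - \xi) -  e^{-4 \tau} \sin(4 \tau - 2 \xi) - 3 e^{-16 \tau} \sin(8 \tau - 4 \xi)$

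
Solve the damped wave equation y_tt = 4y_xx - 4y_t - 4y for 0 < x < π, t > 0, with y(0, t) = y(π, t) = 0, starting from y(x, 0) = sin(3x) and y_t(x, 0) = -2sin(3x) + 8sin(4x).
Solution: Substitute y = exp(-2t)u, i.e. u = exp(2t)y.
By the product rule, y_t = exp(-2t)(u_t - 2u), y_tt = exp(-2t)(u_tt - 4u_t + 4u), y_xx = exp(-2t)u_xx.
Substituting into the PDE and dividing by exp(-2t): u_tt - 4u_t + 4u = 4u_xx - 4(u_t - 2u) - 4u.
The lower-order terms cancel, leaving the standard wave equation u_tt = 4u_xx.
Initial data for u: u(x,0) = y(x,0) = sin(3x); u_t(x,0) = y_t(x,0) + 2y(x,0) = 8sin(4x). The boundary conditions carry over: u(0,t) = u(π,t) = 0.
Solve for u:
  Using separation of variables u = X(x)T(t):
  Eigenfunctions: sin(nx), n = 1, 2, 3, ...
  General solution: u(x, t) = Σ [A_n cos(2n t) + B_n sin(2n t)] sin(nx)
  From u(x,0) = sin(3x): A_3=1. From u_t(x,0) = 8sin(4x), using u_t(x,0) = Σ ω_n B_n sin(nx) with ω_n = 2n: B_4 = 8/8 = 1.
Hence u(x,t) = sin(8t)sin(4x) + sin(3x)cos(6t).
Transform back: y(x,t) = exp(-2t)u(x,t).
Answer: y(x, t) = exp(-2t)sin(8t)sin(4x) + exp(-2t)sin(3x)cos(6t)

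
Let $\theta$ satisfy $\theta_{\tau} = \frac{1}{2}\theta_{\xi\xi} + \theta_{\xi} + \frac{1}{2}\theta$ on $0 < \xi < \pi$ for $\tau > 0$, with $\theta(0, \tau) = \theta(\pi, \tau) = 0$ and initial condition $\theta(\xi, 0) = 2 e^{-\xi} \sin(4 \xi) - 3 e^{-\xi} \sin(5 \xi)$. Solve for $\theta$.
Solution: Substitute $\theta = e^{-\xi}u$.
Then $\theta_{\xi} = e^{-\xi}(u_{\xi} - u)$, $\theta_{\xi\xi} = e^{-\xi}(u_{\xi\xi} - 2u_{\xi} + u)$, $\theta_{\tau} = e^{-\xi}u_{\tau}$; substituting and dividing by $e^{-\xi}$, the lower-order terms cancel: $u_{\tau} = \frac{1}{2}u_{\xi\xi}$ (standard heat equation).
Data for $u$: $u(\xi,0) = e^{\xi}\theta(\xi,0) = 2 \sin(4 \xi) - 3 \sin(5 \xi)$. The boundary conditions carry over: $u(0,\tau) = u(\pi,\tau) = 0$.
Separating variables: $u = \sum c_n e^{-n^2\tau/2} \sin(n\xi)$. From $u(\xi,0) = 2 \sin(4 \xi) - 3 \sin(5 \xi)$: $c_4=2, c_5=-3$.
So $u(\xi,\tau) = 2 e^{-8 \tau} \sin(4 \xi) - 3 e^{-25 \tau/2} \sin(5 \xi)$, and $\theta(\xi,\tau) = e^{-\xi}u(\xi,\tau)$.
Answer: $\theta(\xi, \tau) = 2 e^{-8 \tau} e^{-\xi} \sin(4 \xi) - 3 e^{-25 \tau/2} e^{-\xi} \sin(5 \xi)$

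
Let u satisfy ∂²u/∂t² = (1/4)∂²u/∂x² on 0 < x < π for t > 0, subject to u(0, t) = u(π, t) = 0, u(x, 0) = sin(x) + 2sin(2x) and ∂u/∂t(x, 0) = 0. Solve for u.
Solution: Separating variables: u = Σ [A_n cos(ω_n t) + B_n sin(ω_n t)] sin(nx), ω_n = n/2. From ICs: A_1=1, A_2=2.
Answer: u(x, t) = sin(x)cos(t/2) + 2sin(2x)cos(t)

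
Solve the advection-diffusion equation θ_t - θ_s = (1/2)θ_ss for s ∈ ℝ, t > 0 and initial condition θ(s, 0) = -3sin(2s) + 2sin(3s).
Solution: Moving frame: η = s + t, σ = t, θ = u(η,σ), so θ_t = u_σ + u_η and θ_ss = u_ηη.
Hence θ_t - θ_s = u_σ and the PDE becomes the heat equation u_σ = (1/2)u_ηη on η ∈ ℝ.
Initial data: u(η,0) = θ(η,0) = -3sin(2η) + 2sin(3η). Each mode sin(nη) decays as exp(-n²σ/2) on ℝ, so u(η,σ) = Σ c_n exp(-n²σ/2) sin(nη) with c_2=-3, c_3=2: u(η,σ) = -3exp(-2σ)sin(2η) + 2exp(-9σ/2)sin(3η).
Substituting back: θ(s,t) = u(s + t, t).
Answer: θ(s, t) = -3exp(-2t)sin(2s + 2t) + 2exp(-9t/2)sin(3s + 3t)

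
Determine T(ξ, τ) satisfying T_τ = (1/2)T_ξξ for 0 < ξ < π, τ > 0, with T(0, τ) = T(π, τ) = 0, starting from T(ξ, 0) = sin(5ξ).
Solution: Separating variables: T = Σ c_n exp(-n²τ/2) sin(nξ). From T(ξ,0) = sin(5ξ): c_5=1.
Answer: T(ξ, τ) = exp(-25τ/2)sin(5ξ)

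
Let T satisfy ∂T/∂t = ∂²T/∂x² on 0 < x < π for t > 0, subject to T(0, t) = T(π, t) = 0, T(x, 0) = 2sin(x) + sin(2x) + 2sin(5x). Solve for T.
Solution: Separating variables: T = Σ c_n exp(-n²t) sin(nx). From T(x,0) = 2sin(x) + sin(2x) + 2sin(5x): c_1=2, c_2=1, c_5=2.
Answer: T(x, t) = 2exp(-t)sin(x) + exp(-4t)sin(2x) + 2exp(-25t)sin(5x)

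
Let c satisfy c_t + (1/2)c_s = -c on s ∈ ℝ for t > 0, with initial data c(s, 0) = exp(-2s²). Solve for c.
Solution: Substitute c = exp(-t)u, i.e. u = exp(t)c.
By the product rule, c_t = exp(-t)(u_t - u), c_s = exp(-t)u_s.
Substituting into the PDE and dividing by exp(-t): u_t - u + (1/2)u_s = -u.
The lower-order terms cancel, leaving the standard advection equation u_t + (1/2)u_s = 0.
Initial data for u: u(s,0) = c(s,0) = exp(-2s²).
Solve for u:
  By method of characteristics (waves move right with speed 1/2):
  Along characteristics s - (1/2)t = const, u is constant, so u(s,t) = f(s - (1/2)t) with f = u(·, 0).
Hence u(s,t) = exp(-2(s - t/2)²).
Transform back: c(s,t) = exp(-t)u(s,t).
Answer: c(s, t) = exp(-t)exp(-2(s - t/2)²)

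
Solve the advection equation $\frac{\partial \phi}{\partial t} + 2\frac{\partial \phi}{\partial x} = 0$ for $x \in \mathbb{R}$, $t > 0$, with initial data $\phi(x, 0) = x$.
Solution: By characteristics ($dx/dt = 2$), $\phi(x,t) = f(x - 2t)$ with $f = \phi( \cdot , 0)$.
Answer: $\phi(x, t) = -2 t + x$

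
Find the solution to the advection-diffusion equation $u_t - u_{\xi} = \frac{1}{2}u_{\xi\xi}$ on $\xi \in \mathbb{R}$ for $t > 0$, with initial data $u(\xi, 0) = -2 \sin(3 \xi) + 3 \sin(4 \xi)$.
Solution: Moving frame: $\eta = \xi + t$, $\sigma = t$, $u = w(\eta,\sigma)$, so $u_t = w_{\sigma} + w_{\eta}$ and $u_{\xi\xi} = w_{\eta\eta}$.
Hence $u_t - u_{\xi} = w_{\sigma}$ and the PDE becomes the heat equation $w_{\sigma} = \frac{1}{2}w_{\eta\eta}$ on $\eta \in \mathbb{R}$.
Initial data: $w(\eta,0) = u(\eta,0) = -2 \sin(3 \eta) + 3 \sin(4 \eta)$. Each mode $\sin(n\eta)$ decays as $e^{-n^2\sigma/2}$ on $\mathbb{R}$, so $w(\eta,\sigma) = \sum c_n e^{-n^2\sigma/2} \sin(n\eta)$ with $c_3=-2, c_4=3$: $w(\eta,\sigma) = 3 e^{-8 \sigma} \sin(4 \eta) - 2 e^{-9 \sigma/2} \sin(3 \eta)$.
Substituting back: $u(\xi,t) = w(\xi + t, t)$.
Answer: $u(\xi, t) = 3 e^{-8 t} \sin(4 \xi + 4 t) - 2 e^{-9 t/2} \sin(3 \xi + 3 t)$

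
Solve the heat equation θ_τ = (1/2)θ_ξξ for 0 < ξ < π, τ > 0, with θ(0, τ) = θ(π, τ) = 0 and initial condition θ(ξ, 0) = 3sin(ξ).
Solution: Using separation of variables θ = X(ξ)G(τ):
Eigenfunctions: sin(nξ), n = 1, 2, 3, ...
General solution: θ(ξ, τ) = Σ c_n sin(nξ) exp(-n² τ/2)
Matching θ(ξ,0) = 3sin(ξ) term by term: c_1=3.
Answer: θ(ξ, τ) = 3exp(-τ/2)sin(ξ)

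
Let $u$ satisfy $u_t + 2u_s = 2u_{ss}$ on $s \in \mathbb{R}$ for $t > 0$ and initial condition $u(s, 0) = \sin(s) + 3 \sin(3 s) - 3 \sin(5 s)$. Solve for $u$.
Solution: Moving frame: $\eta = s - 2t$, $\sigma = t$, $u = w(\eta,\sigma)$, so $u_t = w_{\sigma} - 2w_{\eta}$ and $u_{ss} = w_{\eta\eta}$.
Hence $u_t + 2u_s = w_{\sigma}$ and the PDE becomes the heat equation $w_{\sigma} = 2w_{\eta\eta}$ on $\eta \in \mathbb{R}$.
Initial data: $w(\eta,0) = u(\eta,0) = \sin(\eta) + 3 \sin(3 \eta) - 3 \sin(5 \eta)$. Each mode $\sin(n\eta)$ decays as $e^{-2n^2\sigma}$ on $\mathbb{R}$, so $w(\eta,\sigma) = \sum c_n e^{-2n^2\sigma} \sin(n\eta)$ with $c_1=1, c_3=3, c_5=-3$: $w(\eta,\sigma) = e^{-2 \sigma} \sin(\eta) + 3 e^{-18 \sigma} \sin(3 \eta) - 3 e^{-50 \sigma} \sin(5 \eta)$.
Substituting back: $u(s,t) = w(s - 2t, t)$.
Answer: $u(s, t) = e^{-2 t} \sin(s - 2 t) + 3 e^{-18 t} \sin(3 s - 6 t) - 3 e^{-50 t} \sin(5 s - 10 t)$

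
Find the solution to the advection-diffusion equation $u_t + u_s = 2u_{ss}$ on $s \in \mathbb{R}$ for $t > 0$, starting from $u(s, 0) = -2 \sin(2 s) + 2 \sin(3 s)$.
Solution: Change to a moving frame: let $\eta = s - t$, $\sigma = t$ and write $u(s,t) = w(\eta,\sigma)$.
By the chain rule $u_t = w_{\sigma} - w_{\eta}$, $u_s = w_{\eta}$, $u_{ss} = w_{\eta\eta}$.
Then $u_t + u_s = w_{\sigma}$: the advection term cancels and the PDE becomes the heat equation $w_{\sigma} = 2w_{\eta\eta}$ on $\eta \in \mathbb{R}$.
Initial data: $w(\eta,0) = u(\eta,0) = -2 \sin(2 \eta) + 2 \sin(3 \eta)$.
On $\eta \in \mathbb{R}$ each mode satisfies $(\sin(n\eta))'' = -n^2 \sin(n\eta)$, so $e^{-2n^2\sigma} \sin(n\eta)$ solves the heat equation; by superposition $w(\eta,\sigma) = \sum c_n e^{-2n^2\sigma} \sin(n\eta)$.
Reading off the coefficients: $c_2=-2, c_3=2$, so $w(\eta,\sigma) = -2 e^{-8 \sigma} \sin(2 \eta) + 2 e^{-18 \sigma} \sin(3 \eta)$.
Substituting back $\eta = s - t$, $\sigma = t$: $u(s,t) = w(s - t, t)$.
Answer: $u(s, t) = -2 e^{-8 t} \sin(2 s - 2 t) + 2 e^{-18 t} \sin(3 s - 3 t)$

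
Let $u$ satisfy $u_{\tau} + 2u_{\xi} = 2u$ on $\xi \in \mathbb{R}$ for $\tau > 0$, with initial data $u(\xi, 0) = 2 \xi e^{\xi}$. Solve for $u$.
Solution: Substitute $u = e^{\xi}w$.
Then $u_{\xi} = e^{\xi}(w_{\xi} + w)$, $u_{\tau} = e^{\xi}w_{\tau}$; substituting and dividing by $e^{\xi}$, the lower-order terms cancel: $w_{\tau} + 2w_{\xi} = 0$ (standard advection equation).
Data for $w$: $w(\xi,0) = e^{-\xi}u(\xi,0) = 2 \xi$.
By characteristics ($d\xi/d\tau = 2$), $w(\xi,\tau) = f(\xi - 2\tau)$ with $f = w( \cdot , 0)$.
So $w(\xi,\tau) = 2 \xi - 4 \tau$, and $u(\xi,\tau) = e^{\xi}w(\xi,\tau)$.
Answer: $u(\xi, \tau) = -4 \tau e^{\xi} + 2 \xi e^{\xi}$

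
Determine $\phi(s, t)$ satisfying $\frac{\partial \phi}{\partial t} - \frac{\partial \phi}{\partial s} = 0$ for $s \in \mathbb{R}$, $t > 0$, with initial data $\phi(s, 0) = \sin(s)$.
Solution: By method of characteristics (waves move left with speed 1):
Along characteristics $s + t =$ const, $\phi$ is constant, so $\phi(s,t) = f(s + t)$ with $f = \phi( \cdot , 0)$.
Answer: $\phi(s, t) = \sin(s + t)$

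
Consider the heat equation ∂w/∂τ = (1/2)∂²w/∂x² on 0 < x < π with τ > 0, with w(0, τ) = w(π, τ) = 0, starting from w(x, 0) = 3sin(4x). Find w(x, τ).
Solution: Using separation of variables w = X(x)T(τ):
Eigenfunctions: sin(nx), n = 1, 2, 3, ...
General solution: w(x, τ) = Σ c_n sin(nx) exp(-n² τ/2)
Matching w(x,0) = 3sin(4x) term by term: c_4=3.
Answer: w(x, τ) = 3exp(-8τ)sin(4x)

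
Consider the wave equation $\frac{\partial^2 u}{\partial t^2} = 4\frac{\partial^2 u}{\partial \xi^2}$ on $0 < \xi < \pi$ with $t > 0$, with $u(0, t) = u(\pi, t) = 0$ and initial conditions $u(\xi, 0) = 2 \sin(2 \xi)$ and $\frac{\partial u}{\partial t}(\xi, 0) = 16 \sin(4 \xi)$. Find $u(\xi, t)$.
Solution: Using separation of variables $u = X(\xi)T(t)$:
Eigenfunctions: $\sin(n\xi)$, $n = 1, 2, 3, \ldots$
General solution: $u(\xi, t) = \sum [A_n \cos(2n t) + B_n \sin(2n t)] \sin(n\xi)$
From $u(\xi,0) = 2 \sin(2 \xi)$: $A_2=2$. From $u_t(\xi,0) = 16 \sin(4 \xi)$, using $u_t(\xi,0) = \sum \omega_n B_n \sin(n\xi)$ with $\omega_n = 2n$: $B_4 = 16/8 = 2$.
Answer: $u(\xi, t) = 2 \sin(2 \xi) \cos(4 t) + 2 \sin(4 \xi) \sin(8 t)$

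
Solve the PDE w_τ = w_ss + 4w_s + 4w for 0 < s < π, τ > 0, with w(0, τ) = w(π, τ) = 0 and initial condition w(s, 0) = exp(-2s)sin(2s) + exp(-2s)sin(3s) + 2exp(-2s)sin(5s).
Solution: Substitute w = exp(-2s)u, i.e. u = exp(2s)w.
By the product rule, w_s = exp(-2s)(u_s - 2u), w_ss = exp(-2s)(u_ss - 4u_s + 4u), w_τ = exp(-2s)u_τ.
Substituting into the PDE and dividing by exp(-2s): u_τ = (u_ss - 4u_s + 4u) + 4(u_s - 2u) + 4u.
The lower-order terms cancel, leaving the standard heat equation u_τ = u_ss.
Initial data for u: u(s,0) = exp(2s)w(s,0) = sin(2s) + sin(3s) + 2sin(5s). The boundary conditions carry over: u(0,τ) = u(π,τ) = 0.
Solve for u:
  Using separation of variables u = X(s)T(τ):
  Eigenfunctions: sin(ns), n = 1, 2, 3, ...
  General solution: u(s, τ) = Σ c_n sin(ns) exp(-n² τ)
  Matching u(s,0) = sin(2s) + sin(3s) + 2sin(5s) term by term: c_2=1, c_3=1, c_5=2.
Hence u(s,τ) = exp(-4τ)sin(2s) + exp(-9τ)sin(3s) + 2exp(-25τ)sin(5s).
Transform back: w(s,τ) = exp(-2s)u(s,τ).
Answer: w(s, τ) = exp(-2s)exp(-4τ)sin(2s) + exp(-2s)exp(-9τ)sin(3s) + 2exp(-2s)exp(-25τ)sin(5s)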